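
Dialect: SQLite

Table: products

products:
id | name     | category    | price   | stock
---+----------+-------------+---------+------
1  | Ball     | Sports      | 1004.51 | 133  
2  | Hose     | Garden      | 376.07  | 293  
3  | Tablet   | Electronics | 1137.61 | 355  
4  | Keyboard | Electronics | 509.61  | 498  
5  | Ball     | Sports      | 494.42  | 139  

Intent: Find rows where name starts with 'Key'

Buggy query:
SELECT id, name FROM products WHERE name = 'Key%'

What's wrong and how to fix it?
Bug: '=' compares the literal string including the % character; pattern matching needs LIKE

Fix: Use LIKE for wildcard pattern matching

Corrected query:
SELECT id, name FROM products WHERE name LIKE 'Key%'

Result:
id | name    
---+---------
4  | Keyboard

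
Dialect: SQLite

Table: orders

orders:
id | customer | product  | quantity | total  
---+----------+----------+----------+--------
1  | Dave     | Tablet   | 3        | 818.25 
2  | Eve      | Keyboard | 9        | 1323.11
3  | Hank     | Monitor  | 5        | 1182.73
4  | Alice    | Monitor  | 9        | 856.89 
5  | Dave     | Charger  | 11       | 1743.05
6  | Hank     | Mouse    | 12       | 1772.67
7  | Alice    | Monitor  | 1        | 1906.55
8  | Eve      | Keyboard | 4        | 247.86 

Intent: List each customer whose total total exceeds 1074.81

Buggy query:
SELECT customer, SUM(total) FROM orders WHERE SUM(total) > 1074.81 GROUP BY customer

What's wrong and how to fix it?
Bug: WHERE runs before GROUP BY, so aggregates aren't available there

Fix: Move the aggregate condition to a HAVING clause

Corrected query:
SELECT customer, SUM(total) FROM orders GROUP BY customer HAVING SUM(total) > 1074.81

Result:
customer | SUM(total)
---------+-----------
Alice    | 2763.44   
Dave     | 2561.3    
Eve      | 1570.97   
Hank     | 2955.4    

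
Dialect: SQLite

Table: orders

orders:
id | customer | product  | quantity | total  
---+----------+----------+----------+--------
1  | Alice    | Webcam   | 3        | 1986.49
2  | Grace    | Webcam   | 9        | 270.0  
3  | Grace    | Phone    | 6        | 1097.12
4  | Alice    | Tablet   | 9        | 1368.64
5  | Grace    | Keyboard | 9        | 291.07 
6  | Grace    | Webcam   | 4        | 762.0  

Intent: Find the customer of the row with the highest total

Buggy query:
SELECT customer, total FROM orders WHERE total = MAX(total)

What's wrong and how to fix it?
Bug: WHERE is evaluated per row; an aggregate over the whole table isn't defined there

Fix: Wrap MAX in a scalar subquery so WHERE compares against a single value

Corrected query:
SELECT customer, total FROM orders WHERE total = (SELECT MAX(total) FROM orders)

Result:
customer | total  
---------+--------
Alice    | 1986.49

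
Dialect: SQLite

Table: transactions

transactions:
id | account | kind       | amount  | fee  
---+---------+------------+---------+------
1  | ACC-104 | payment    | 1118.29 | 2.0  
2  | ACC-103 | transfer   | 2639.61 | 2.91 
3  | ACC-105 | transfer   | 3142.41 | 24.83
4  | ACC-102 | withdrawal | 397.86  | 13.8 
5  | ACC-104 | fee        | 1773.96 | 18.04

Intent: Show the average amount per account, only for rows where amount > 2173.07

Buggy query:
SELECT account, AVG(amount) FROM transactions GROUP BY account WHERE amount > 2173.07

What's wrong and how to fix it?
Bug: WHERE cannot follow GROUP BY

Fix: Place WHERE between FROM and GROUP BY

Corrected query:
SELECT account, AVG(amount) FROM transactions WHERE amount > 2173.07 GROUP BY account

Result:
account | AVG(amount)
--------+------------
ACC-103 | 2639.61    
ACC-105 | 3142.41    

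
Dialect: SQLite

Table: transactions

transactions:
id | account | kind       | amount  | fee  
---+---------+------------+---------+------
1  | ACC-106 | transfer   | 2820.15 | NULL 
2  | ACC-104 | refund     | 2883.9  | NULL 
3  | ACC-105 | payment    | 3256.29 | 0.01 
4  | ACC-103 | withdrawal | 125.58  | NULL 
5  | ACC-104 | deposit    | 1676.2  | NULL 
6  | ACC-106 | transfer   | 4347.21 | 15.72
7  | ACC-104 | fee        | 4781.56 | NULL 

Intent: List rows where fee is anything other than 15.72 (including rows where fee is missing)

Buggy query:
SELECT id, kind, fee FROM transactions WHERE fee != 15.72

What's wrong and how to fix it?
Bug: Inequality against NULL is unknown, not true; rows with NULL are dropped

Fix: Add an explicit OR fee IS NULL to include the missing-value rows

Corrected query:
SELECT id, kind, fee FROM transactions WHERE fee != 15.72 OR fee IS NULL

Result:
id | kind       | fee 
---+------------+-----
1  | transfer   | NULL
2  | refund     | NULL
3  | payment    | 0.01
4  | withdrawal | NULL
5  | deposit    | NULL
7  | fee        | NULL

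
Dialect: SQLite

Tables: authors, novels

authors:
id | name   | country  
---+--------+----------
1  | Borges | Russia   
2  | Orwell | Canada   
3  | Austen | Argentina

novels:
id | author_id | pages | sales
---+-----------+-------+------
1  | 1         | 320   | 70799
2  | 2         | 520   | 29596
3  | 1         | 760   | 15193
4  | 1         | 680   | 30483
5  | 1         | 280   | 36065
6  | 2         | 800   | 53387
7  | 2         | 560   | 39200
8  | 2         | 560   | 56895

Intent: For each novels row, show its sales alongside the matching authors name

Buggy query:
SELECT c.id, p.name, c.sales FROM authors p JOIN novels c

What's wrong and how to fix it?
Bug: Missing join condition: each novels row is matched to all authors rows instead of just its own

Fix: Add ON c.author_id = p.id to the JOIN

Corrected query:
SELECT c.id, p.name, c.sales FROM authors p JOIN novels c ON c.author_id = p.id

Result:
id | name   | sales
---+--------+------
1  | Borges | 70799
2  | Orwell | 29596
3  | Borges | 15193
4  | Borges | 30483
5  | Borges | 36065
6  | Orwell | 53387
7  | Orwell | 39200
8  | Orwell | 56895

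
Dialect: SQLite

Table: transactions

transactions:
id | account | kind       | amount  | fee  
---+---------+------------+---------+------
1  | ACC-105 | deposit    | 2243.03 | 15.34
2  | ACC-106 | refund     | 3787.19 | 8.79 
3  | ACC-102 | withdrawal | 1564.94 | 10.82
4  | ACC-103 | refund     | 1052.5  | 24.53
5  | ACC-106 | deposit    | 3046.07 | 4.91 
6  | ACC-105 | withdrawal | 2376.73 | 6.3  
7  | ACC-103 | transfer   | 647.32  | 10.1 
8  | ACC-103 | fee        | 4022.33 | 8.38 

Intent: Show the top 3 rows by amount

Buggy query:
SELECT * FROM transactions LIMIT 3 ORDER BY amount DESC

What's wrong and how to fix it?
Bug: LIMIT must come after ORDER BY

Fix: Swap the clauses: ORDER BY first, then LIMIT

Corrected query:
SELECT * FROM transactions ORDER BY amount DESC LIMIT 3

Result:
id | account | kind    | amount  | fee 
---+---------+---------+---------+-----
8  | ACC-103 | fee     | 4022.33 | 8.38
2  | ACC-106 | refund  | 3787.19 | 8.79
5  | ACC-106 | deposit | 3046.07 | 4.91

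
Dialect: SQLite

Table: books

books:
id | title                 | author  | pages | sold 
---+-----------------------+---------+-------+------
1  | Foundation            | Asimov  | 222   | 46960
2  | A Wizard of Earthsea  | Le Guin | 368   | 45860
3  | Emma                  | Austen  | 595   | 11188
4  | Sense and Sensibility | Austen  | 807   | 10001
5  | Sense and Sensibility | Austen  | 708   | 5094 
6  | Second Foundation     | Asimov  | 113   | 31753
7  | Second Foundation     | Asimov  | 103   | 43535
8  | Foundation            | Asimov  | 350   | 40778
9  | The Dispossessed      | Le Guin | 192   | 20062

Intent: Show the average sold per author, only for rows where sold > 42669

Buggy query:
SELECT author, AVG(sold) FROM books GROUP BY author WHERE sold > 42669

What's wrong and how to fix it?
Bug: Row-level WHERE must come before GROUP BY in the clause order

Fix: Place WHERE between FROM and GROUP BY

Corrected query:
SELECT author, AVG(sold) FROM books WHERE sold > 42669 GROUP BY author

Result:
author  | AVG(sold)
--------+----------
Asimov  | 45247.5  
Le Guin | 45860    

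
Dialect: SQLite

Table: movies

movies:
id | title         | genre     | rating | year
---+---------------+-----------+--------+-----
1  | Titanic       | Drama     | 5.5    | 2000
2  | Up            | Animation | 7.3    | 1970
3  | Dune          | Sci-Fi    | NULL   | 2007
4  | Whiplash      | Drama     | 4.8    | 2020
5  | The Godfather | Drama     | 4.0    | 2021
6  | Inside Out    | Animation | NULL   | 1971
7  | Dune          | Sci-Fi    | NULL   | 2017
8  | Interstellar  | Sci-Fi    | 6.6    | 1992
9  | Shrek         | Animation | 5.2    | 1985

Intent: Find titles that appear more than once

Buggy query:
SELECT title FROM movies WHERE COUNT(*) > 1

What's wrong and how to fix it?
Bug: WHERE can't reference COUNT(*); aggregates are computed after WHERE

Fix: GROUP BY title, then filter groups with HAVING COUNT(*) > 1

Corrected query:
SELECT title FROM movies GROUP BY title HAVING COUNT(*) > 1

Result:
title
-----
Dune 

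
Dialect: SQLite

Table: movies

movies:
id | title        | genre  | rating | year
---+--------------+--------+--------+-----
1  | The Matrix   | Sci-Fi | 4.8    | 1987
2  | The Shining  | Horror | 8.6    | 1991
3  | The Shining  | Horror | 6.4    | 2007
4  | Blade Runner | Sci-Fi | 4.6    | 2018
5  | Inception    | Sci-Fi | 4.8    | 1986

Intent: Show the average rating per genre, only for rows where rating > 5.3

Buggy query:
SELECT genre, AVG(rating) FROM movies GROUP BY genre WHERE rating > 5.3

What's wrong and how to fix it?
Bug: WHERE cannot follow GROUP BY

Fix: Move the WHERE clause before GROUP BY

Corrected query:
SELECT genre, AVG(rating) FROM movies WHERE rating > 5.3 GROUP BY genre

Result:
genre  | AVG(rating)
-------+------------
Horror | 7.5        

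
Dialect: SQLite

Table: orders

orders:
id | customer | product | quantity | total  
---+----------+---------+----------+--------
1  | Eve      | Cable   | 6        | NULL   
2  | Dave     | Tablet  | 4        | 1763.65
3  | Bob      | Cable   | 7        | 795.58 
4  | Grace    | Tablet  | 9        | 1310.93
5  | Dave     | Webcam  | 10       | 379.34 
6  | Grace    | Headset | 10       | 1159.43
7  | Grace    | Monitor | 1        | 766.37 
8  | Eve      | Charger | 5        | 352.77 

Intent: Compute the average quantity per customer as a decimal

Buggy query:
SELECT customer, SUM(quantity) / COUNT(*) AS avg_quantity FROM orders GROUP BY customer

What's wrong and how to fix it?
Bug: Both operands are integers, so '/' performs integer division and truncates

Fix: Cast one side to REAL so the division keeps the fractional part

Corrected query:
SELECT customer, SUM(quantity) * 1.0 / COUNT(*) AS avg_quantity FROM orders GROUP BY customer

Result:
customer | avg_quantity
---------+-------------
Bob      | 7           
Dave     | 7           
Eve      | 5.5         
Grace    | 6.666667    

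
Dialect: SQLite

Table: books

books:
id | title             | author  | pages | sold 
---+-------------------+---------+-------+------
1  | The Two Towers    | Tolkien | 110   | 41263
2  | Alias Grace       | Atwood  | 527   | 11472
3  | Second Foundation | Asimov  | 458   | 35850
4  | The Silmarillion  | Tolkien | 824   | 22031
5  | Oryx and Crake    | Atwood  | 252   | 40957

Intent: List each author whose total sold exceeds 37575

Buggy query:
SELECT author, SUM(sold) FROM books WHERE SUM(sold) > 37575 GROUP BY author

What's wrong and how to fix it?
Bug: SUM(sold) is an aggregate, but WHERE filters rows before aggregation

Fix: Move the aggregate condition to a HAVING clause

Corrected query:
SELECT author, SUM(sold) FROM books GROUP BY author HAVING SUM(sold) > 37575

Result:
author  | SUM(sold)
--------+----------
Atwood  | 52429    
Tolkien | 63294    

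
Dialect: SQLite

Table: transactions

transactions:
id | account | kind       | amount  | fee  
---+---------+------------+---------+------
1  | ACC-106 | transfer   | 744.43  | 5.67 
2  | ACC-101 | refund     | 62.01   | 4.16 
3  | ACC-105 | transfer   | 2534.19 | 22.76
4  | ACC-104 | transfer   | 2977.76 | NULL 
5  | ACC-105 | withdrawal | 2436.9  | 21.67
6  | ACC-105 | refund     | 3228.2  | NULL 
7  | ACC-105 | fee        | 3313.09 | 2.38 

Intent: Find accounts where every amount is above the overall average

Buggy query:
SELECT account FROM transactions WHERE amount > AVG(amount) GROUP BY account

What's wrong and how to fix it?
Bug: WHERE evaluates per row before aggregation, so AVG() is unavailable

Fix: Use a subquery for AVG and a HAVING MIN(...) filter so the condition holds for every row in the group

Corrected query:
SELECT account FROM transactions GROUP BY account HAVING MIN(amount) > (SELECT AVG(amount) FROM transactions)

Result:
account
-------
ACC-104
ACC-105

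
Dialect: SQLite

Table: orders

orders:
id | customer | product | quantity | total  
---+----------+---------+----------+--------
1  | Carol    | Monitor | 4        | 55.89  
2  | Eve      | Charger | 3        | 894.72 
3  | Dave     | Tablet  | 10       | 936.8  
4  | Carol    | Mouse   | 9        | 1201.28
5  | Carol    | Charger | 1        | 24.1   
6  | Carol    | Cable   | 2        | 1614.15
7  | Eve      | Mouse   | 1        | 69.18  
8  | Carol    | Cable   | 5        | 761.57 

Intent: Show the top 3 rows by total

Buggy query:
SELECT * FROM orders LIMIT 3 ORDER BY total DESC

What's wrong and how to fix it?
Bug: ORDER BY cannot follow LIMIT; LIMIT is the final clause

Fix: Sort with ORDER BY, then apply LIMIT

Corrected query:
SELECT * FROM orders ORDER BY total DESC LIMIT 3

Result:
id | customer | product | quantity | total  
---+----------+---------+----------+--------
6  | Carol    | Cable   | 2        | 1614.15
4  | Carol    | Mouse   | 9        | 1201.28
3  | Dave     | Tablet  | 10       | 936.8  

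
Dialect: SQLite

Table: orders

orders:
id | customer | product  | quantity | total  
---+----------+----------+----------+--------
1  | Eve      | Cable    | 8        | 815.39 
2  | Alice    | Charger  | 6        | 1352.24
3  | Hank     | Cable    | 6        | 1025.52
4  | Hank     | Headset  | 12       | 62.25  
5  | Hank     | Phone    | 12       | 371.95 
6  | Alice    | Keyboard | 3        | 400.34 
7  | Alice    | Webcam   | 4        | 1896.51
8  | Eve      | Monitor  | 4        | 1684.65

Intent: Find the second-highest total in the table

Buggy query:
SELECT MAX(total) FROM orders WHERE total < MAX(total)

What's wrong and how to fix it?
Bug: The inner MAX is an aggregate inside WHERE, which is not allowed

Fix: Compute the overall MAX in a subquery, then take MAX of rows below it

Corrected query:
SELECT MAX(total) FROM orders WHERE total < (SELECT MAX(total) FROM orders)

Result:
MAX(total)
----------
1684.65   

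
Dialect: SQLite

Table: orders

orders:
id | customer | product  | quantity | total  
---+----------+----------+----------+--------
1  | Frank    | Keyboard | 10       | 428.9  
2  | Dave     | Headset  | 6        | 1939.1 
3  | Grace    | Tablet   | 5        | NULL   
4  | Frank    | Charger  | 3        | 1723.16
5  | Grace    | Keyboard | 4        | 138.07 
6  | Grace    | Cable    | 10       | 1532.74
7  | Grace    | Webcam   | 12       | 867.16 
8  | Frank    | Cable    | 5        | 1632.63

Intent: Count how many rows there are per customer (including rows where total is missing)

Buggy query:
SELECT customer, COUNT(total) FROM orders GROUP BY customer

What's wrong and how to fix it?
Bug: COUNT(total) skips NULLs, so groups with missing total are undercounted

Fix: Replace COUNT(total) with COUNT(*)

Corrected query:
SELECT customer, COUNT(*) FROM orders GROUP BY customer

Result:
customer | COUNT(*)
---------+---------
Dave     | 1       
Frank    | 3       
Grace    | 4       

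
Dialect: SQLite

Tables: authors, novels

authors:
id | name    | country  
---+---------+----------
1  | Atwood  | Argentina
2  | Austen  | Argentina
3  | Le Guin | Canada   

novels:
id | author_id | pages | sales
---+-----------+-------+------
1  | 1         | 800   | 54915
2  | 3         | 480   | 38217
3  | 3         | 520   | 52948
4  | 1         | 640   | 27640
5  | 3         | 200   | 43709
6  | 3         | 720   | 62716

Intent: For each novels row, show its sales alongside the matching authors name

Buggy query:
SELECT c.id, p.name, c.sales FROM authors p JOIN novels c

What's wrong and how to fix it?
Bug: JOIN with no ON clause produces a cartesian product; every novels row pairs with every authors row

Fix: Specify the join condition linking the foreign key to the parent id

Corrected query:
SELECT c.id, p.name, c.sales FROM authors p JOIN novels c ON c.author_id = p.id

Result:
id | name    | sales
---+---------+------
1  | Atwood  | 54915
2  | Le Guin | 38217
3  | Le Guin | 52948
4  | Atwood  | 27640
5  | Le Guin | 43709
6  | Le Guin | 62716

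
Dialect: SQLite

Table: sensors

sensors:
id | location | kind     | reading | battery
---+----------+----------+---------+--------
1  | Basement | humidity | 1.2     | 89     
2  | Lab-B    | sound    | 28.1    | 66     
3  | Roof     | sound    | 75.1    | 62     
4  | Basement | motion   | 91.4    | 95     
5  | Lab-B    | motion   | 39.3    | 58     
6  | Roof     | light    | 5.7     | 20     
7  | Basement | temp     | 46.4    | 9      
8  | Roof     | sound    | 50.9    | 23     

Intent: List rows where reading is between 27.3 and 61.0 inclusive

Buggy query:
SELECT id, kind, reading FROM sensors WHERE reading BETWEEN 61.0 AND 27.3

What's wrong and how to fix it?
Bug: The bounds are reversed; BETWEEN a AND b requires a <= b to match anything

Fix: Write BETWEEN 27.3 AND 61.0

Corrected query:
SELECT id, kind, reading FROM sensors WHERE reading BETWEEN 27.3 AND 61.0

Result:
id | kind   | reading
---+--------+--------
2  | sound  | 28.1   
5  | motion | 39.3   
7  | temp   | 46.4   
8  | sound  | 50.9   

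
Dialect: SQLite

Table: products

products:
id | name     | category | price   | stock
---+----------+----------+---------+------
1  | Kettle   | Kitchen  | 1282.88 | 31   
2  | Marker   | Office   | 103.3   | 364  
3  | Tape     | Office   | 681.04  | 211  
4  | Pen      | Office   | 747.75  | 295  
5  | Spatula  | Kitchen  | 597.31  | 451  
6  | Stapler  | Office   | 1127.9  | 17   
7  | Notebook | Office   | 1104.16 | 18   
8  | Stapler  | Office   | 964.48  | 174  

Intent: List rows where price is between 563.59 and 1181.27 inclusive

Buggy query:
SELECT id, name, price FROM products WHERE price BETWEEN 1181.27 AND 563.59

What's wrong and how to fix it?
Bug: BETWEEN expects the lower bound first; with 1181.27 AND 563.59 the range is empty

Fix: Swap the bounds so the smaller value comes first

Corrected query:
SELECT id, name, price FROM products WHERE price BETWEEN 563.59 AND 1181.27

Result:
id | name     | price  
---+----------+--------
3  | Tape     | 681.04 
4  | Pen      | 747.75 
5  | Spatula  | 597.31 
6  | Stapler  | 1127.9 
7  | Notebook | 1104.16
8  | Stapler  | 964.48 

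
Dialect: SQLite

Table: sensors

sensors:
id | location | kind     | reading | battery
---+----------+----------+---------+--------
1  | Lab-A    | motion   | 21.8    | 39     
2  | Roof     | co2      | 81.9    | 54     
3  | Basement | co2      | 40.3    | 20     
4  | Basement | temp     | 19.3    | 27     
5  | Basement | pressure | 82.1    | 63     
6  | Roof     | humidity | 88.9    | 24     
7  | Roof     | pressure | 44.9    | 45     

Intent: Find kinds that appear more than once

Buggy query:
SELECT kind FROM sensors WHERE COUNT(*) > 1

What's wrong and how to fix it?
Bug: COUNT(*) is an aggregate and cannot be used in WHERE

Fix: Group first, then use HAVING for the count condition

Corrected query:
SELECT kind FROM sensors GROUP BY kind HAVING COUNT(*) > 1

Result:
kind    
--------
co2     
pressure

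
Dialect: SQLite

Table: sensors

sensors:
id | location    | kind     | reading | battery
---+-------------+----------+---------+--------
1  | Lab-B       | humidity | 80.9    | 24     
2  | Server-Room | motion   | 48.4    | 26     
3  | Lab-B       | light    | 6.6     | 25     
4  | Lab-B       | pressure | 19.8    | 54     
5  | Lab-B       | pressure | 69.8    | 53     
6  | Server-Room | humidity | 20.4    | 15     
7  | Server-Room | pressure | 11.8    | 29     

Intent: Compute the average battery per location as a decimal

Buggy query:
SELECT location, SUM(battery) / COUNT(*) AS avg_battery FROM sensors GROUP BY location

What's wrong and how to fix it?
Bug: SUM(battery) and COUNT(*) are both integers; the division truncates the fractional part

Fix: Multiply by 1.0 (or CAST to REAL) to force floating-point division

Corrected query:
SELECT location, SUM(battery) * 1.0 / COUNT(*) AS avg_battery FROM sensors GROUP BY location

Result:
location    | avg_battery
------------+------------
Lab-B       | 39         
Server-Room | 23.333333  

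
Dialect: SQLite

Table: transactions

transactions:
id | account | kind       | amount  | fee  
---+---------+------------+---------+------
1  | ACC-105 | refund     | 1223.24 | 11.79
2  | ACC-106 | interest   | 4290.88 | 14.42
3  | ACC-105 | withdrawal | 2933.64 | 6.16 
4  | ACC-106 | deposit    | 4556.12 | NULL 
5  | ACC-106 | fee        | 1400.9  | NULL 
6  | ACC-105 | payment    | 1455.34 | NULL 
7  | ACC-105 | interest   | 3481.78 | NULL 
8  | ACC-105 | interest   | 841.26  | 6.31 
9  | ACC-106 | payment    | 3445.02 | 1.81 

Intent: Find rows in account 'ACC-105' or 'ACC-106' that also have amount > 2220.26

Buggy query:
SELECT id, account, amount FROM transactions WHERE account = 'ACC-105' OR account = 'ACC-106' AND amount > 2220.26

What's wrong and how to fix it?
Bug: AND binds tighter than OR, so this parses as account = 'ACC-105' OR (account = 'ACC-106' AND amount > 2220.26)

Fix: Add parentheses around the OR so the AND applies to both alternatives

Corrected query:
SELECT id, account, amount FROM transactions WHERE (account = 'ACC-105' OR account = 'ACC-106') AND amount > 2220.26

Result:
id | account | amount 
---+---------+--------
2  | ACC-106 | 4290.88
3  | ACC-105 | 2933.64
4  | ACC-106 | 4556.12
7  | ACC-105 | 3481.78
9  | ACC-106 | 3445.02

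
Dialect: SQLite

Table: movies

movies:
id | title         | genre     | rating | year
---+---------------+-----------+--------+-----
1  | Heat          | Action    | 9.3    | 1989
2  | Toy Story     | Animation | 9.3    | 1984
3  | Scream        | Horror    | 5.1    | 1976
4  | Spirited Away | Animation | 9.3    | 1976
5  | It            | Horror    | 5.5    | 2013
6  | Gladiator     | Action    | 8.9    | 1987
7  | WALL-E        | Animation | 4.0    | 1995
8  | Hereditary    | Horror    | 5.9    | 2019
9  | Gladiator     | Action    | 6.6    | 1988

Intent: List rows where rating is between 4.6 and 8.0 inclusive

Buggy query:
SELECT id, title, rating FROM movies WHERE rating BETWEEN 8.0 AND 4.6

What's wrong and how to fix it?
Bug: BETWEEN expects the lower bound first; with 8.0 AND 4.6 the range is empty

Fix: Write BETWEEN 4.6 AND 8.0

Corrected query:
SELECT id, title, rating FROM movies WHERE rating BETWEEN 4.6 AND 8.0

Result:
id | title      | rating
---+------------+-------
3  | Scream     | 5.1   
5  | It         | 5.5   
8  | Hereditary | 5.9   
9  | Gladiator  | 6.6   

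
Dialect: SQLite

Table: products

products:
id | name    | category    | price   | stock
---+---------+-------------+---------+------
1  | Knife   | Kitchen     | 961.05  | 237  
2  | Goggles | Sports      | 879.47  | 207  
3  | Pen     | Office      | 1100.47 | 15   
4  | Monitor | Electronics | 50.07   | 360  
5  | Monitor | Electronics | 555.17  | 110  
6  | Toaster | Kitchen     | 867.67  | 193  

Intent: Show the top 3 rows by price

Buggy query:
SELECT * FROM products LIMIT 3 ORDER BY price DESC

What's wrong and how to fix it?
Bug: ORDER BY cannot follow LIMIT; LIMIT is the final clause

Fix: Swap the clauses: ORDER BY first, then LIMIT

Corrected query:
SELECT * FROM products ORDER BY price DESC LIMIT 3

Result:
id | name    | category | price   | stock
---+---------+----------+---------+------
3  | Pen     | Office   | 1100.47 | 15   
1  | Knife   | Kitchen  | 961.05  | 237  
2  | Goggles | Sports   | 879.47  | 207  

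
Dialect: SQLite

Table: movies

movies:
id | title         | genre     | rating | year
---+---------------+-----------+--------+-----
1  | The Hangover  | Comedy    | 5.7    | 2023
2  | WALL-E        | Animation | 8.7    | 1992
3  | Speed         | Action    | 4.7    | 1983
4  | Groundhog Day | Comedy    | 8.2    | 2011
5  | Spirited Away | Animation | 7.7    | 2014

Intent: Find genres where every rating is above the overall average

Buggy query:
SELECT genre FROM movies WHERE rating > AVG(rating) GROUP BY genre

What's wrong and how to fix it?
Bug: AVG() is an aggregate; it can't sit directly in WHERE

Fix: Compute the overall average in a scalar subquery and compare each group's MIN against it in HAVING

Corrected query:
SELECT genre FROM movies GROUP BY genre HAVING MIN(rating) > (SELECT AVG(rating) FROM movies)

Result:
genre    
---------
Animation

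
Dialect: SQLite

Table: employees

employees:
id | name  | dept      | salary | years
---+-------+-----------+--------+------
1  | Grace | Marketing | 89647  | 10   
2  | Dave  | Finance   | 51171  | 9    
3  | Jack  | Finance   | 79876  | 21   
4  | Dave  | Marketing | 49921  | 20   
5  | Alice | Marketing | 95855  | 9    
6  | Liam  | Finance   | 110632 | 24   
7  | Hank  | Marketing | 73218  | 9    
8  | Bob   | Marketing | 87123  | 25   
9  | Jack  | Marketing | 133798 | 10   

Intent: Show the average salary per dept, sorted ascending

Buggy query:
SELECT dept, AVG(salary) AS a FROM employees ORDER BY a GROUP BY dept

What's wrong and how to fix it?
Bug: GROUP BY must precede ORDER BY

Fix: Move ORDER BY to the end, after GROUP BY

Corrected query:
SELECT dept, AVG(salary) AS a FROM employees GROUP BY dept ORDER BY a

Result:
dept      | a           
----------+-------------
Finance   | 80559.666667
Marketing | 88260.333333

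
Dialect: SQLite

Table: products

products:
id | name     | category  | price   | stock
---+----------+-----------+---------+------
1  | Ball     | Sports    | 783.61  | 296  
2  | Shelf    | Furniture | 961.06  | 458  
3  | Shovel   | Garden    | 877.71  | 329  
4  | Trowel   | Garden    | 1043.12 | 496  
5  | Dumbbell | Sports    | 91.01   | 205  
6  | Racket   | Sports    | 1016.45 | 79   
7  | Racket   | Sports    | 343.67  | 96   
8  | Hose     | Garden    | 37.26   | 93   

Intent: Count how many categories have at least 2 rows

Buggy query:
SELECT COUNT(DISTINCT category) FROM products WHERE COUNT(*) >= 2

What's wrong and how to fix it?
Bug: WHERE filters individual rows, not groups, so a group-level COUNT is invalid there

Fix: Use a subquery that GROUPs and filters with HAVING, then count its rows

Corrected query:
SELECT COUNT(*) FROM (SELECT category FROM products GROUP BY category HAVING COUNT(*) >= 2)

Result:
COUNT(*)
--------
2       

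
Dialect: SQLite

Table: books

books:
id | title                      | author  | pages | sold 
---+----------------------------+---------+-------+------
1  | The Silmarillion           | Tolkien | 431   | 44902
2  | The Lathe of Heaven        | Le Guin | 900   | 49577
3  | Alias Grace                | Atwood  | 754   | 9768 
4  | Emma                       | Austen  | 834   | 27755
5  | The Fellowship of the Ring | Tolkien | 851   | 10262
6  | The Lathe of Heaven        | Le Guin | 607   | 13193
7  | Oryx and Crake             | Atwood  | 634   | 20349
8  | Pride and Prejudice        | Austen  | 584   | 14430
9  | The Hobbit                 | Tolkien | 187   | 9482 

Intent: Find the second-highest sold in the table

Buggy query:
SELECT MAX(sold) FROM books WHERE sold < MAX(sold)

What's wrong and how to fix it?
Bug: MAX(sold) on the right of the comparison is an aggregate-in-WHERE error

Fix: Compute the overall MAX in a subquery, then take MAX of rows below it

Corrected query:
SELECT MAX(sold) FROM books WHERE sold < (SELECT MAX(sold) FROM books)

Result:
MAX(sold)
---------
44902    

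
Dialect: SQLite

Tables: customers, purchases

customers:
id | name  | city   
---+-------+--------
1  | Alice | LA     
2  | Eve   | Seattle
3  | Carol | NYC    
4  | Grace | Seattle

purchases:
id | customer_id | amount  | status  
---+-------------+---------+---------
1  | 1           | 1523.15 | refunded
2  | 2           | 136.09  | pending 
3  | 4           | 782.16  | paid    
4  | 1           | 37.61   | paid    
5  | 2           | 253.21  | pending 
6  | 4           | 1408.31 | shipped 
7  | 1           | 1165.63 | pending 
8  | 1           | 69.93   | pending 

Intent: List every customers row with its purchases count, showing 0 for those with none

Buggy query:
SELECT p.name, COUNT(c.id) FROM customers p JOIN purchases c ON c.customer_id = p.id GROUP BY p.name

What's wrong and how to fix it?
Bug: INNER JOIN drops customers rows that have no matching purchases rows

Fix: Use LEFT JOIN so parents without children still appear (COUNT(c.id) gives 0)

Corrected query:
SELECT p.name, COUNT(c.id) FROM customers p LEFT JOIN purchases c ON c.customer_id = p.id GROUP BY p.name

Result:
name  | COUNT(c.id)
------+------------
Alice | 4          
Carol | 0          
Eve   | 2          
Grace | 2          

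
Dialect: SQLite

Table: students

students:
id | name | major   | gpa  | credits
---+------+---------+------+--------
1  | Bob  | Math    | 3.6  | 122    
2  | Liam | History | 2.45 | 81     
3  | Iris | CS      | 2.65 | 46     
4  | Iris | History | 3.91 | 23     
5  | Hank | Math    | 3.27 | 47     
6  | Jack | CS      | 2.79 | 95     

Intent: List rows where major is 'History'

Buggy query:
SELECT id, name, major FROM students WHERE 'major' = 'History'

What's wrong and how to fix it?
Bug: 'major' in single quotes is a string literal, not the column; the comparison is literal-vs-literal and never true

Fix: Reference the column as major without single quotes

Corrected query:
SELECT id, name, major FROM students WHERE major = 'History'

Result:
id | name | major  
---+------+--------
2  | Liam | History
4  | Iris | History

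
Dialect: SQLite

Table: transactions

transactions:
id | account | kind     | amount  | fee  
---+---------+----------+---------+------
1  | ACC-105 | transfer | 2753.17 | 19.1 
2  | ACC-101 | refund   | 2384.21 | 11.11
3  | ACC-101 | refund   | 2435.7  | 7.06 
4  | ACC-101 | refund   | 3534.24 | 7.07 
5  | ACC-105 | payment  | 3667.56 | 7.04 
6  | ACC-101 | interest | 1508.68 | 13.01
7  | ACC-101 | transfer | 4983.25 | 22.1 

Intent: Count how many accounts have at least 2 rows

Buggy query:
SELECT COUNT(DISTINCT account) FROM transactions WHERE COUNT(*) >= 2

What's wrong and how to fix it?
Bug: COUNT(*) cannot appear in WHERE; the per-group count doesn't exist yet

Fix: Group first with HAVING COUNT(*) >= 2, then COUNT the resulting groups

Corrected query:
SELECT COUNT(*) FROM (SELECT account FROM transactions GROUP BY account HAVING COUNT(*) >= 2)

Result:
COUNT(*)
--------
2       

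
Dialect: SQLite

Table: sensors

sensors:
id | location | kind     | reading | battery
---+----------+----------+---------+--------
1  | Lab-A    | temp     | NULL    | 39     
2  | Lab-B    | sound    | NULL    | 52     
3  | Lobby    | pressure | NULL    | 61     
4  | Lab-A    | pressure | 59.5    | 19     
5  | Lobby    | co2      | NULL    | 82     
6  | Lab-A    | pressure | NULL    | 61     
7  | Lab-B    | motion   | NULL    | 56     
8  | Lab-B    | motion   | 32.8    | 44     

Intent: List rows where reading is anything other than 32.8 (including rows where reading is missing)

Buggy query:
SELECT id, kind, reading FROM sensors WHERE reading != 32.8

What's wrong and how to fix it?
Bug: 'reading != 32.8' is unknown when reading is NULL, so NULL rows are silently excluded

Fix: Add an explicit OR reading IS NULL to include the missing-value rows

Corrected query:
SELECT id, kind, reading FROM sensors WHERE reading != 32.8 OR reading IS NULL

Result:
id | kind     | reading
---+----------+--------
1  | temp     | NULL   
2  | sound    | NULL   
3  | pressure | NULL   
4  | pressure | 59.5   
5  | co2      | NULL   
6  | pressure | NULL   
7  | motion   | NULL   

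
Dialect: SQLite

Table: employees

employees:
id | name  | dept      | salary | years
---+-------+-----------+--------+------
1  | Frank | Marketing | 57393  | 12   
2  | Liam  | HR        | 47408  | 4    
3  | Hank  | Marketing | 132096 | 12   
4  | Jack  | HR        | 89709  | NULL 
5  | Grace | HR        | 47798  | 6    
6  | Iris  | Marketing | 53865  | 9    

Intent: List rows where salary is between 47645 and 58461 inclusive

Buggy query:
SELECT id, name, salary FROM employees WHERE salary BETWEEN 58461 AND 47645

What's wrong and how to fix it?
Bug: The bounds are reversed; BETWEEN a AND b requires a <= b to match anything

Fix: Swap the bounds so the smaller value comes first

Corrected query:
SELECT id, name, salary FROM employees WHERE salary BETWEEN 47645 AND 58461

Result:
id | name  | salary
---+-------+-------
1  | Frank | 57393 
5  | Grace | 47798 
6  | Iris  | 53865 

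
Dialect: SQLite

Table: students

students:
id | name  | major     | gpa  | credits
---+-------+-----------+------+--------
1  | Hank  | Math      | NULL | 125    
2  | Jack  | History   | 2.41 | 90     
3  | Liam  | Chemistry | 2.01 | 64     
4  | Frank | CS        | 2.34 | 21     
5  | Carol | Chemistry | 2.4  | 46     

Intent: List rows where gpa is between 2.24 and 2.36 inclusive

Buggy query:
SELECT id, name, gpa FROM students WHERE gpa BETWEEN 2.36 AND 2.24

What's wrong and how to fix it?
Bug: The bounds are reversed; BETWEEN a AND b requires a <= b to match anything

Fix: Swap the bounds so the smaller value comes first

Corrected query:
SELECT id, name, gpa FROM students WHERE gpa BETWEEN 2.24 AND 2.36

Result:
id | name  | gpa 
---+-------+-----
4  | Frank | 2.34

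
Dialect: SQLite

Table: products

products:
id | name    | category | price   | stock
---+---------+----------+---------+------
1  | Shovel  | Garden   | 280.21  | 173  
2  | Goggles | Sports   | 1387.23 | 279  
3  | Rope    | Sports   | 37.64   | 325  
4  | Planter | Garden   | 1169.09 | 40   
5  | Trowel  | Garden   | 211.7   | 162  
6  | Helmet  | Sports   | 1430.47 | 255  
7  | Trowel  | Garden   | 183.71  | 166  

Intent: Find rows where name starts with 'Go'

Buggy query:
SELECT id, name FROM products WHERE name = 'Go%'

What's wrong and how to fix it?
Bug: Wildcards only work with LIKE; '=' treats '%' as a literal character

Fix: Replace '=' with LIKE so 'Go%' is treated as a pattern

Corrected query:
SELECT id, name FROM products WHERE name LIKE 'Go%'

Result:
id | name   
---+--------
2  | Goggles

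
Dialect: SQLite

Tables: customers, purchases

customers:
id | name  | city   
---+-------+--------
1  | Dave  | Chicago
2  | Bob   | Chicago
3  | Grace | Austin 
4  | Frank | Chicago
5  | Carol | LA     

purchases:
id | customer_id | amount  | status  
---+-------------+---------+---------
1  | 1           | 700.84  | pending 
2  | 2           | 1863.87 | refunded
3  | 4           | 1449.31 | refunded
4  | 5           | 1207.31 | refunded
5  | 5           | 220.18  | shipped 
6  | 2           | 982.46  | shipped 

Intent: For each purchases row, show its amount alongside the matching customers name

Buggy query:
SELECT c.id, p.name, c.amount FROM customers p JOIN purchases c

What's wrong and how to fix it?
Bug: Missing join condition: each purchases row is matched to all customers rows instead of just its own

Fix: Specify the join condition linking the foreign key to the parent id

Corrected query:
SELECT c.id, p.name, c.amount FROM customers p JOIN purchases c ON c.customer_id = p.id

Result:
id | name  | amount 
---+-------+--------
1  | Dave  | 700.84 
2  | Bob   | 1863.87
3  | Frank | 1449.31
4  | Carol | 1207.31
5  | Carol | 220.18 
6  | Bob   | 982.46 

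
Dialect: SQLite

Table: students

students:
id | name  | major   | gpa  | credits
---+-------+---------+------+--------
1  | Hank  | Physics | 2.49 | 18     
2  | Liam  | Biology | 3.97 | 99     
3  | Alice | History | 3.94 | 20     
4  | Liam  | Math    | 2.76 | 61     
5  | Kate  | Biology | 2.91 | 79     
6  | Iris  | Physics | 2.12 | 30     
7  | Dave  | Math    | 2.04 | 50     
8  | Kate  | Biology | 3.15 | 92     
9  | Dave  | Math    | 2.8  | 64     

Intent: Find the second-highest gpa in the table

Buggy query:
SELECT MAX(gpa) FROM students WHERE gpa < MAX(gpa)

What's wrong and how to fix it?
Bug: MAX(gpa) on the right of the comparison is an aggregate-in-WHERE error

Fix: Put the inner MAX in a scalar subquery

Corrected query:
SELECT MAX(gpa) FROM students WHERE gpa < (SELECT MAX(gpa) FROM students)

Result:
MAX(gpa)
--------
3.94    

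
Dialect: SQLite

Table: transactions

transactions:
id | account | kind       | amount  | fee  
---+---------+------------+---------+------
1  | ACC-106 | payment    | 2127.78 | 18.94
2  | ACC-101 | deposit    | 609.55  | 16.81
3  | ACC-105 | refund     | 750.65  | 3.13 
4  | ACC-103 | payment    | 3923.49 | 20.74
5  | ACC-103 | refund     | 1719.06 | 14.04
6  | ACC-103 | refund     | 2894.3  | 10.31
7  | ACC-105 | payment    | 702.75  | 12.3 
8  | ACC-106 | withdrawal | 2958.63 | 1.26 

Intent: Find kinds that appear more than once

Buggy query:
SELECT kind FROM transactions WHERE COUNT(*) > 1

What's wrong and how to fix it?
Bug: WHERE can't reference COUNT(*); aggregates are computed after WHERE

Fix: Group first, then use HAVING for the count condition

Corrected query:
SELECT kind FROM transactions GROUP BY kind HAVING COUNT(*) > 1

Result:
kind   
-------
payment
refund 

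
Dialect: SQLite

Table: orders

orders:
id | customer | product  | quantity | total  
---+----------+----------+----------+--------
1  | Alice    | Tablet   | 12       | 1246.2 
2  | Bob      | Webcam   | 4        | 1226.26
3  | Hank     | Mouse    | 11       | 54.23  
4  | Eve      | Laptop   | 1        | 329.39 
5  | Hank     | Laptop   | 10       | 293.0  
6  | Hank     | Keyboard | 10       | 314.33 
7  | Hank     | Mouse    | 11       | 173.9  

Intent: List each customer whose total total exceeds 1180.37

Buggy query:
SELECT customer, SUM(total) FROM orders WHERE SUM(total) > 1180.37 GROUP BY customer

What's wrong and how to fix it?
Bug: SUM(total) is an aggregate, but WHERE filters rows before aggregation

Fix: Use HAVING (which filters groups after aggregation) instead of WHERE

Corrected query:
SELECT customer, SUM(total) FROM orders GROUP BY customer HAVING SUM(total) > 1180.37

Result:
customer | SUM(total)
---------+-----------
Alice    | 1246.2    
Bob      | 1226.26   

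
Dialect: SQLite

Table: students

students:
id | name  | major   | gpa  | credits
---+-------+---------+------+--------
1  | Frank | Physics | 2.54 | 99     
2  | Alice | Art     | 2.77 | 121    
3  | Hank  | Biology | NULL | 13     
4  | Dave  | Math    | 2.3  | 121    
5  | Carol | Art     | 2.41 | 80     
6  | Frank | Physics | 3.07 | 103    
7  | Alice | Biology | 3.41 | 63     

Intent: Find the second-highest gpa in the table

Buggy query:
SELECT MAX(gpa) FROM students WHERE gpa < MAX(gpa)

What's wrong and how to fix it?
Bug: The inner MAX is an aggregate inside WHERE, which is not allowed

Fix: Compute the overall MAX in a subquery, then take MAX of rows below it

Corrected query:
SELECT MAX(gpa) FROM students WHERE gpa < (SELECT MAX(gpa) FROM students)

Result:
MAX(gpa)
--------
3.07    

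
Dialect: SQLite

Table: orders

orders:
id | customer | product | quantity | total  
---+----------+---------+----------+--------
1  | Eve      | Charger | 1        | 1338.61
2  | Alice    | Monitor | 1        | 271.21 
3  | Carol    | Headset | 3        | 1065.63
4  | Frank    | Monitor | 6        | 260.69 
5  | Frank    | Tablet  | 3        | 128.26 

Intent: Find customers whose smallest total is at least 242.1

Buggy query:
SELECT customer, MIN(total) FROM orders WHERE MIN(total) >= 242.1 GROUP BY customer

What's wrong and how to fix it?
Bug: MIN() in WHERE is a misuse of aggregate

Fix: Use HAVING for the per-group MIN condition

Corrected query:
SELECT customer, MIN(total) FROM orders GROUP BY customer HAVING MIN(total) >= 242.1

Result:
customer | MIN(total)
---------+-----------
Alice    | 271.21    
Carol    | 1065.63   
Eve      | 1338.61   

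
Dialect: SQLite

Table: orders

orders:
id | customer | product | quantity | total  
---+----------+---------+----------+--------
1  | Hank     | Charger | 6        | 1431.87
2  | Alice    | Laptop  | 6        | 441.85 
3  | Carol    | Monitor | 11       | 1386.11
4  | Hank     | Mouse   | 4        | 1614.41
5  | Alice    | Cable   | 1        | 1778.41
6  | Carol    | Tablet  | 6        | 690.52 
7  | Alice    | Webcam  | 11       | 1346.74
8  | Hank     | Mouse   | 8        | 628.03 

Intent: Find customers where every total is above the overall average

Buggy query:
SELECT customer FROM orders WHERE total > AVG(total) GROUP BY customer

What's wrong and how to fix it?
Bug: WHERE evaluates per row before aggregation, so AVG() is unavailable

Fix: Compute the overall average in a scalar subquery and compare each group's MIN against it in HAVING

Corrected query:
SELECT customer FROM orders GROUP BY customer HAVING MIN(total) > (SELECT AVG(total) FROM orders)

Result:
(no rows)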